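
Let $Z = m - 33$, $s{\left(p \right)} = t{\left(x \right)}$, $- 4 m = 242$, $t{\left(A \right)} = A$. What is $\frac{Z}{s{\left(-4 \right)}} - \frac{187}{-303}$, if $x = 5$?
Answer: $- \frac{54791}{3030} \approx -18.083$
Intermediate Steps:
$m = - \frac{121}{2}$ ($m = \left(- \frac{1}{4}\right) 242 = - \frac{121}{2} \approx -60.5$)
$s{\left(p \right)} = 5$
$Z = - \frac{187}{2}$ ($Z = - \frac{121}{2} - 33 = - \frac{187}{2} \approx -93.5$)
$\frac{Z}{s{\left(-4 \right)}} - \frac{187}{-303} = - \frac{187}{2 \cdot 5} - \frac{187}{-303} = \left(- \frac{187}{2}\right) \frac{1}{5} - - \frac{187}{303} = - \frac{187}{10} + \frac{187}{303} = - \frac{54791}{3030}$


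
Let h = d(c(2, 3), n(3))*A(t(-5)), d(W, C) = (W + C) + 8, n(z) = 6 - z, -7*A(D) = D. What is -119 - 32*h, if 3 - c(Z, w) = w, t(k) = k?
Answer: -2593/7 ≈ -370.43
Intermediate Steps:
c(Z, w) = 3 - w
A(D) = -D/7
d(W, C) = 8 + C + W (d(W, C) = (C + W) + 8 = 8 + C + W)
h = 55/7 (h = (8 + (6 - 1*3) + (3 - 1*3))*(-⅐*(-5)) = (8 + (6 - 3) + (3 - 3))*(5/7) = (8 + 3 + 0)*(5/7) = 11*(5/7) = 55/7 ≈ 7.8571)
-119 - 32*h = -119 - 32*55/7 = -119 - 1760/7 = -2593/7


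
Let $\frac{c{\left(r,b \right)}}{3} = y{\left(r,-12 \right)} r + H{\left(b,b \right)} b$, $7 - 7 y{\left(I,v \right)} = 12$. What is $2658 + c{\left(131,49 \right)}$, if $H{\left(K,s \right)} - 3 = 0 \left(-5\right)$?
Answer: $\frac{19728}{7} \approx 2818.3$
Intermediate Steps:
$y{\left(I,v \right)} = - \frac{5}{7}$ ($y{\left(I,v \right)} = 1 - \frac{12}{7} = - \frac{5}{7}$)
$H{\left(K,s \right)} = 3$ ($H{\left(K,s \right)} = 3 + 0 \left(-5\right) = 3 + 0 = 3$)
$c{\left(r,b \right)} = 9 b - \frac{15 r}{7}$ ($c{\left(r,b \right)} = 3 \left(- \frac{5 r}{7} + 3 b\right) = 3 \left(3 b - \frac{5 r}{7}\right) = 9 b - \frac{15 r}{7}$)
$2658 + c{\left(131,49 \right)} = 2658 + \left(9 \cdot 49 - \frac{1965}{7}\right) = 2658 + \left(441 - \frac{1965}{7}\right) = 2658 + \frac{1122}{7} = \frac{19728}{7}$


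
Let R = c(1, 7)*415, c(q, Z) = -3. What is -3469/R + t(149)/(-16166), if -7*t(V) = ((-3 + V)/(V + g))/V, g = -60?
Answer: 2602862394514/934149198045 ≈ 2.7863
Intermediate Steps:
t(V) = -(-3 + V)/(7*V*(-60 + V)) (t(V) = -(-3 + V)/(V - 60)/(7*V) = -(-3 + V)/(-60 + V)/(7*V) = -(-3 + V)/(7*V*(-60 + V)))
R = -1245 (R = -3*415 = -1245)
-3469/R + t(149)/(-16166) = -3469/(-1245) + ((1/7)*(3 - 1*149)/(149*(-60 + 149)))/(-16166) = -3469*(-1/1245) + ((1/7)*(1/149)*(3 - 149)/89)*(-1/16166) = 3469/1245 + ((1/7)*(1/149)*(1/89)*(-146))*(-1/16166) = 3469/1245 - 146/92827*(-1/16166) = 3469/1245 + 73/750320641 = 2602862394514/934149198045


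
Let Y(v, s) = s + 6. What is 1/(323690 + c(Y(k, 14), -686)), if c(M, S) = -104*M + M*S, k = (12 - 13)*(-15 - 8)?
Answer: 1/307890 ≈ 3.2479e-6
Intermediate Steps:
k = 23 (k = -1*(-23) = 23)
Y(v, s) = 6 + s
1/(323690 + c(Y(k, 14), -686)) = 1/(323690 + (6 + 14)*(-104 - 686)) = 1/(323690 + 20*(-790)) = 1/(323690 - 15800) = 1/307890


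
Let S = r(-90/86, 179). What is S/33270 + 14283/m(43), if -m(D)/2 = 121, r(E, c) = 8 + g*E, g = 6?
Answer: -10216692361/173103810 ≈ -59.021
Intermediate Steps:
r(E, c) = 8 + 6*E
m(D) = -242 (m(D) = -2*121 = -242)
S = 74/43 (S = 8 + 6*(-90/86) = 8 + 6*(-90*1/86) = 8 + 6*(-45/43) = 8 - 270/43 = 74/43 ≈ 1.7209)
S/33270 + 14283/m(43) = (74/43)/33270 + 14283/(-242) = (74/43)*(1/33270) + 14283*(-1/242) = 37/715305 - 14283/242 = -10216692361/173103810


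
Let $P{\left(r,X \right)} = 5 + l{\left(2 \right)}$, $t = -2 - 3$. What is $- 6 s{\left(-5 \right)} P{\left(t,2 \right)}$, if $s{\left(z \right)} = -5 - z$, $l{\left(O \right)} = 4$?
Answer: $0$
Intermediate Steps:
$t = -5$ ($t = -2 - 3 = -5$)
$P{\left(r,X \right)} = 9$ ($P{\left(r,X \right)} = 5 + 4 = 9$)
$- 6 s{\left(-5 \right)} P{\left(t,2 \right)} = - 6 \left(-5 - -5\right) 9 = - 6 \left(-5 + 5\right) 9 = \left(-6\right) 0 \cdot 9 = 0 \cdot 9 = 0$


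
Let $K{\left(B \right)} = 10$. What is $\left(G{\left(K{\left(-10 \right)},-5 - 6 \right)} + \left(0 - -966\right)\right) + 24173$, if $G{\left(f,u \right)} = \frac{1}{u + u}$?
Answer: $\frac{553057}{22} \approx 25139.0$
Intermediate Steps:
$G{\left(f,u \right)} = \frac{1}{2 u}$
$\left(G{\left(K{\left(-10 \right)},-5 - 6 \right)} + \left(0 - -966\right)\right) + 24173 = \left(\frac{1}{2 \left(-5 - 6\right)} + \left(0 - -966\right)\right) + 24173 = \left(\frac{1}{2 \left(-5 - 6\right)} + \left(0 + 966\right)\right) + 24173 = \left(\frac{1}{2 \left(-11\right)} + 966\right) + 24173 = \left(\frac{1}{2} \left(- \frac{1}{11}\right) + 966\right) + 24173 = \left(- \frac{1}{22} + 966\right) + 24173 = \frac{21251}{22} + 24173 = \frac{553057}{22}$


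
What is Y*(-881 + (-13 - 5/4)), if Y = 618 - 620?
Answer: 3581/2 ≈ 1790.5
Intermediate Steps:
Y = -2
Y*(-881 + (-13 - 5/4)) = -2*(-881 + (-13 - 5/4)) = -2*(-881 - 57/4) = -2*(-3581/4) = 3581/2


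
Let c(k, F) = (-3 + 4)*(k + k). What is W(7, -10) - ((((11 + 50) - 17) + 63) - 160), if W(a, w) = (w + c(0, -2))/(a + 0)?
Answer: 361/7 ≈ 51.571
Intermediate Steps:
c(k, F) = 2*k (c(k, F) = 1*(2*k) = 2*k)
W(a, w) = w/a (W(a, w) = (w + 2*0)/(a + 0) = (w + 0)/a = w/a)
W(7, -10) - ((((11 + 50) - 17) + 63) - 160) = -10/7 - ((((11 + 50) - 17) + 63) - 160) = -10*⅐ - (((61 - 17) + 63) - 160) = -10/7 - ((44 + 63) - 160) = -10/7 - (107 - 160) = -10/7 - 1*(-53) = -10/7 + 53 = 361/7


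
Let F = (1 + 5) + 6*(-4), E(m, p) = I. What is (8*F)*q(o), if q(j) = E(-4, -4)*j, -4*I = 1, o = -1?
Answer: -36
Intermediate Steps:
I = -¼ (I = -¼*1 = -¼ ≈ -0.25000)
E(m, p) = -¼
q(j) = -j/4
F = -18 (F = 6 - 24 = -18)
(8*F)*q(o) = (8*(-18))*(-¼*(-1)) = -144*¼ = -36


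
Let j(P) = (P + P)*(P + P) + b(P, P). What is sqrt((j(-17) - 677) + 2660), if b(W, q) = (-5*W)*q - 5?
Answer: sqrt(1689) ≈ 41.097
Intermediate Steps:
b(W, q) = -5 - 5*W*q (b(W, q) = -5*W*q - 5 = -5 - 5*W*q)
j(P) = -5 - P**2 (j(P) = (P + P)*(P + P) + (-5 - 5*P*P) = (2*P)*(2*P) + (-5 - 5*P**2) = 4*P**2 + (-5 - 5*P**2) = -5 - P**2)
sqrt((j(-17) - 677) + 2660) = sqrt(((-5 - 1*(-17)**2) - 677) + 2660) = sqrt(((-5 - 1*289) - 677) + 2660) = sqrt(((-5 - 289) - 677) + 2660) = sqrt((-294 - 677) + 2660) = sqrt(-971 + 2660) = sqrt(1689)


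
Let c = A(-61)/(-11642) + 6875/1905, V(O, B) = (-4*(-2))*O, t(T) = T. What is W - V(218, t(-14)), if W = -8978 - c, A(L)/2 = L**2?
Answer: -23785848496/2217801 ≈ -10725.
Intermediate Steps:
A(L) = 2*L**2
V(O, B) = 8*O
c = 6586174/2217801 (c = (2*(-61)**2)/(-11642) + 6875/1905 = (2*3721)*(-1/11642) + 6875*(1/1905) = 7442*(-1/11642) + 1375/381 = -3721/5821 + 1375/381 = 6586174/2217801 ≈ 2.9697)
W = -19918003552/2217801 (W = -8978 - 1*6586174/2217801 = -8978 - 6586174/2217801 = -19918003552/2217801 ≈ -8981.0)
W - V(218, t(-14)) = -19918003552/2217801 - 8*218 = -19918003552/2217801 - 1*1744 = -19918003552/2217801 - 1744 = -23785848496/2217801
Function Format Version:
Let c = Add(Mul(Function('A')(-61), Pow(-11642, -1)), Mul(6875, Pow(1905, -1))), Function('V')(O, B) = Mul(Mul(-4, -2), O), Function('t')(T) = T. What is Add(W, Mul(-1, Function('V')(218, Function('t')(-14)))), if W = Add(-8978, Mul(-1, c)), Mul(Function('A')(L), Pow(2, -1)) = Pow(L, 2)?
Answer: Rational(-23785848496, 2217801) ≈ -10725.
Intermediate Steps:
Function('A')(L) = Mul(2, Pow(L, 2))
Function('V')(O, B) = Mul(8, O)
c = Rational(6586174, 2217801) (c = Add(Mul(Mul(2, Pow(-61, 2)), Pow(-11642, -1)), Mul(6875, Pow(1905, -1))) = Add(Mul(Mul(2, 3721), Rational(-1, 11642)), Mul(6875, Rational(1, 1905))) = Add(Mul(7442, Rational(-1, 11642)), Rational(1375, 381)) = Add(Rational(-3721, 5821), Rational(1375, 381)) = Rational(6586174, 2217801) ≈ 2.9697)
W = Rational(-19918003552, 2217801) (W = Add(-8978, Mul(-1, Rational(6586174, 2217801))) = Add(-8978, Rational(-6586174, 2217801)) = Rational(-19918003552, 2217801) ≈ -8981.0)
Add(W, Mul(-1, Function('V')(218, Function('t')(-14)))) = Add(Rational(-19918003552, 2217801), Mul(-1, Mul(8, 218))) = Add(Rational(-19918003552, 2217801), Mul(-1, 1744)) = Add(Rational(-19918003552, 2217801), -1744) = Rational(-23785848496, 2217801)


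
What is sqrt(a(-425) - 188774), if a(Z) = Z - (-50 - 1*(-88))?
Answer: I*sqrt(189237) ≈ 435.01*I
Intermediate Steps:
a(Z) = -38 + Z (a(Z) = Z - (-50 + 88) = Z - 1*38 = Z - 38 = -38 + Z)
sqrt(a(-425) - 188774) = sqrt((-38 - 425) - 188774) = sqrt(-463 - 188774) = sqrt(-189237) = I*sqrt(189237)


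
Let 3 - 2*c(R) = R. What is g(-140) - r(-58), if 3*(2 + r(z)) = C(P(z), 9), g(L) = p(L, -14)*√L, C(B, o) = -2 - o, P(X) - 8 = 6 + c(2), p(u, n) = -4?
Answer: 17/3 - 8*I*√35 ≈ 5.6667 - 47.329*I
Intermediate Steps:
c(R) = 3/2 - R/2
P(X) = 29/2 (P(X) = 8 + (6 + (3/2 - ½*2)) = 8 + (6 + (3/2 - 1)) = 8 + (6 + ½) = 8 + 13/2 = 29/2)
g(L) = -4*√L
r(z) = -17/3 (r(z) = -2 + (-2 - 1*9)/3 = -2 + (-2 - 9)/3 = -2 + (⅓)*(-11) = -2 - 11/3 = -17/3)
g(-140) - r(-58) = -8*I*√35 - 1*(-17/3) = -8*I*√35 + 17/3 = 17/3 - 8*I*√35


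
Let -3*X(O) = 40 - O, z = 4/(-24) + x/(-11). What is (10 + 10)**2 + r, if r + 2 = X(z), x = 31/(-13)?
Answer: 990175/2574 ≈ 384.68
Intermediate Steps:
x = -31/13 (x = 31*(-1/13) = -31/13 ≈ -2.3846)
z = 43/858 (z = 4/(-24) - 31/13/(-11) = 4*(-1/24) - 31/13*(-1/11) = -1/6 + 31/143 = 43/858 ≈ 0.050117)
X(O) = -40/3 + O/3 (X(O) = -(40 - O)/3 = -40/3 + O/3)
r = -39425/2574 (r = -2 + (-40/3 + (1/3)*(43/858)) = -2 + (-40/3 + 43/2574) = -2 - 34277/2574 = -39425/2574 ≈ -15.317)
(10 + 10)**2 + r = (10 + 10)**2 - 39425/2574 = 20**2 - 39425/2574 = 400 - 39425/2574 = 990175/2574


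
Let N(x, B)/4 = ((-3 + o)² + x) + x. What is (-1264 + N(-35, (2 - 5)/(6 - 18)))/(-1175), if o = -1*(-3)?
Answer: 1544/1175 ≈ 1.3140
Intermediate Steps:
o = 3
N(x, B) = 8*x (N(x, B) = 4*(((-3 + 3)² + x) + x) = 4*((0² + x) + x) = 4*((0 + x) + x) = 4*(x + x) = 4*(2*x) = 8*x)
(-1264 + N(-35, (2 - 5)/(6 - 18)))/(-1175) = (-1264 + 8*(-35))/(-1175) = -(-1264 - 280)/1175 = -1/1175*(-1544) = 1544/1175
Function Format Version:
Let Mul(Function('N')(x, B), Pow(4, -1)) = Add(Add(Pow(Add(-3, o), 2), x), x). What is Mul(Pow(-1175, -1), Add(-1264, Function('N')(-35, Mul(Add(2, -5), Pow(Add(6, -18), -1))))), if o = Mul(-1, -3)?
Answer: Rational(1544, 1175) ≈ 1.3140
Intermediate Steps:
o = 3
Function('N')(x, B) = Mul(8, x) (Function('N')(x, B) = Mul(4, Add(Add(Pow(Add(-3, 3), 2), x), x)) = Mul(4, Add(Add(Pow(0, 2), x), x)) = Mul(4, Add(Add(0, x), x)) = Mul(4, Add(x, x)) = Mul(4, Mul(2, x)) = Mul(8, x))
Mul(Pow(-1175, -1), Add(-1264, Function('N')(-35, Mul(Add(2, -5), Pow(Add(6, -18), -1))))) = Mul(Pow(-1175, -1), Add(-1264, Mul(8, -35))) = Mul(Rational(-1, 1175), Add(-1264, -280)) = Mul(Rational(-1, 1175), -1544) = Rational(1544, 1175)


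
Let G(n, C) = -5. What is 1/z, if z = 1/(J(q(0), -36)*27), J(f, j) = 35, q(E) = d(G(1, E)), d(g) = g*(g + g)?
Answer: 945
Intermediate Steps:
d(g) = 2*g**2 (d(g) = g*(2*g) = 2*g**2)
q(E) = 50 (q(E) = 2*(-5)**2 = 2*25 = 50)
z = 1/945 (z = 1/(35*27) = 1/945 ≈ 0.0010582)
1/z = 1/(1/945) = 945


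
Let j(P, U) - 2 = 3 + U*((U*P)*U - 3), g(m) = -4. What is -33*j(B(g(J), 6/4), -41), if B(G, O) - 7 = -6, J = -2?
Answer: 2270169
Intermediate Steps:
B(G, O) = 1 (B(G, O) = 7 - 6 = 1)
j(P, U) = 5 + U*(-3 + P*U**2) (j(P, U) = 2 + (3 + U*((U*P)*U - 3)) = 2 + (3 + U*((P*U)*U - 3)) = 2 + (3 + U*(P*U**2 - 3)) = 2 + (3 + U*(-3 + P*U**2)) = 5 + U*(-3 + P*U**2))
-33*j(B(g(J), 6/4), -41) = -33*(5 - 3*(-41) + 1*(-41)**3) = -33*(5 + 123 + 1*(-68921)) = -33*(5 + 123 - 68921) = -33*(-68793) = 2270169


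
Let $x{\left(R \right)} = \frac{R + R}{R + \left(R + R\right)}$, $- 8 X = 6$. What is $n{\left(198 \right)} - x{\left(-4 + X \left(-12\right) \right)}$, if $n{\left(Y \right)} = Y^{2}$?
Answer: $\frac{117610}{3} \approx 39203.0$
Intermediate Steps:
$X = - \frac{3}{4}$ ($X = \left(- \frac{1}{8}\right) 6 = - \frac{3}{4} \approx -0.75$)
$x{\left(R \right)} = \frac{2}{3}$ ($x{\left(R \right)} = \frac{2 R}{R + 2 R} = \frac{2 R}{3 R} = 2 R \frac{1}{3 R} = \frac{2}{3}$)
$n{\left(198 \right)} - x{\left(-4 + X \left(-12\right) \right)} = 198^{2} - \frac{2}{3} = 39204 - \frac{2}{3} = \frac{117610}{3}$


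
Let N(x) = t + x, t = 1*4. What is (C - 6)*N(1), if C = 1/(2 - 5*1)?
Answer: -95/3 ≈ -31.667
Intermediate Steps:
t = 4
N(x) = 4 + x
C = -⅓ (C = 1/(2 - 5) = 1/(-3) = -⅓ ≈ -0.33333)
(C - 6)*N(1) = (-⅓ - 6)*(4 + 1) = -19/3*5 = -95/3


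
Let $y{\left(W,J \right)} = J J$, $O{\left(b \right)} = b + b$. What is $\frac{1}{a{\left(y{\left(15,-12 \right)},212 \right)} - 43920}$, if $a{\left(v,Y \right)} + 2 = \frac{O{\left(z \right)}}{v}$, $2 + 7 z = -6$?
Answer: $- \frac{63}{2767087} \approx -2.2768 \cdot 10^{-5}$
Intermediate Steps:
$z = - \frac{8}{7}$ ($z = - \frac{2}{7} + \frac{1}{7} \left(-6\right) = - \frac{2}{7} - \frac{6}{7} = - \frac{8}{7} \approx -1.1429$)
$O{\left(b \right)} = 2 b$
$y{\left(W,J \right)} = J^{2}$
$a{\left(v,Y \right)} = -2 - \frac{16}{7 v}$ ($a{\left(v,Y \right)} = -2 + \frac{2 \left(- \frac{8}{7}\right)}{v} = -2 - \frac{16}{7 v}$)
$\frac{1}{a{\left(y{\left(15,-12 \right)},212 \right)} - 43920} = \frac{1}{\left(-2 - \frac{16}{7 \left(-12\right)^{2}}\right) - 43920} = \frac{1}{\left(-2 - \frac{16}{7 \cdot 144}\right) - 43920} = \frac{1}{\left(-2 - \frac{1}{63}\right) - 43920} = \frac{1}{- \frac{127}{63} - 43920} = \frac{1}{- \frac{2767087}{63}} = - \frac{63}{2767087}$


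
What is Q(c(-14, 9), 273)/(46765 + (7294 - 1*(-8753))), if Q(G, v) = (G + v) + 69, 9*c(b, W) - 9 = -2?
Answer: 3085/565308 ≈ 0.0054572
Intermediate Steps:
c(b, W) = 7/9 (c(b, W) = 1 + (⅑)*(-2) = 1 - 2/9 = 7/9)
Q(G, v) = 69 + G + v
Q(c(-14, 9), 273)/(46765 + (7294 - 1*(-8753))) = (69 + 7/9 + 273)/(46765 + (7294 - 1*(-8753))) = 3085/(9*(46765 + (7294 + 8753))) = 3085/(9*(46765 + 16047)) = (3085/9)/62812 = (3085/9)*(1/62812) = 3085/565308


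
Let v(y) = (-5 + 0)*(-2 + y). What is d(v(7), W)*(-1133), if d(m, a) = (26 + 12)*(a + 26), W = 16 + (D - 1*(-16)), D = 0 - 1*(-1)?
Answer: -2540186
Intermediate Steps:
D = 1 (D = 0 + 1 = 1)
v(y) = 10 - 5*y (v(y) = -5*(-2 + y) = 10 - 5*y)
W = 33 (W = 16 + (1 - 1*(-16)) = 16 + (1 + 16) = 16 + 17 = 33)
d(m, a) = 988 + 38*a (d(m, a) = 38*(26 + a) = 988 + 38*a)
d(v(7), W)*(-1133) = (988 + 38*33)*(-1133) = (988 + 1254)*(-1133) = 2242*(-1133) = -2540186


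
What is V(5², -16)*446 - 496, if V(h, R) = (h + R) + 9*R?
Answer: -60706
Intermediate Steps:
V(h, R) = h + 10*R (V(h, R) = (R + h) + 9*R = h + 10*R)
V(5², -16)*446 - 496 = (5² + 10*(-16))*446 - 496 = (25 - 160)*446 - 496 = -135*446 - 496 = -60210 - 496 = -60706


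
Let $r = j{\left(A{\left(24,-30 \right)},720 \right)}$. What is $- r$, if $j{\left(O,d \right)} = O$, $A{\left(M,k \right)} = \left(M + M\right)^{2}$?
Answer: $-2304$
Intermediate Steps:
$A{\left(M,k \right)} = 4 M^{2}$ ($A{\left(M,k \right)} = \left(2 M\right)^{2} = 4 M^{2}$)
$r = 2304$ ($r = 4 \cdot 24^{2} = 4 \cdot 576 = 2304$)
$- r = \left(-1\right) 2304 = -2304$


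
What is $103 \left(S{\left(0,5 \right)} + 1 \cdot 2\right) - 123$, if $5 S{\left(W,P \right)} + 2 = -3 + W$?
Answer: $-20$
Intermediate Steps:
$S{\left(W,P \right)} = -1 + \frac{W}{5}$ ($S{\left(W,P \right)} = - \frac{2}{5} + \frac{-3 + W}{5} = - \frac{2}{5} + \left(- \frac{3}{5} + \frac{W}{5}\right) = -1 + \frac{W}{5}$)
$103 \left(S{\left(0,5 \right)} + 1 \cdot 2\right) - 123 = 103 \left(\left(-1 + \frac{1}{5} \cdot 0\right) + 1 \cdot 2\right) - 123 = 103 \left(\left(-1 + 0\right) + 2\right) - 123 = 103 \left(-1 + 2\right) - 123 = 103 \cdot 1 - 123 = 103 - 123 = -20$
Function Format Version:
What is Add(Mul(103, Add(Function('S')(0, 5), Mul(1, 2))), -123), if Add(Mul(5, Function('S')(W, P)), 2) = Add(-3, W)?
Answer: -20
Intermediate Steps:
Function('S')(W, P) = Add(-1, Mul(Rational(1, 5), W)) (Function('S')(W, P) = Add(Rational(-2, 5), Mul(Rational(1, 5), Add(-3, W))) = Add(Rational(-2, 5), Add(Rational(-3, 5), Mul(Rational(1, 5), W))) = Add(-1, Mul(Rational(1, 5), W)))
Add(Mul(103, Add(Function('S')(0, 5), Mul(1, 2))), -123) = Add(Mul(103, Add(Add(-1, Mul(Rational(1, 5), 0)), Mul(1, 2))), -123) = Add(Mul(103, Add(Add(-1, 0), 2)), -123) = Add(Mul(103, Add(-1, 2)), -123) = Add(Mul(103, 1), -123) = Add(103, -123) = -20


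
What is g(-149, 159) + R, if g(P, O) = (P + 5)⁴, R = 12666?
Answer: 429994362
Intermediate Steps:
g(P, O) = (5 + P)⁴
g(-149, 159) + R = (5 - 149)⁴ + 12666 = (-144)⁴ + 12666 = 429981696 + 12666 = 429994362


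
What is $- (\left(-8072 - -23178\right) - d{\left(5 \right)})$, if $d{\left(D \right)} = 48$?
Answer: $-15058$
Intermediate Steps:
$- (\left(-8072 - -23178\right) - d{\left(5 \right)}) = - (\left(-8072 - -23178\right) - 48) = - (\left(-8072 + 23178\right) - 48) = - (15106 - 48) = \left(-1\right) 15058 = -15058$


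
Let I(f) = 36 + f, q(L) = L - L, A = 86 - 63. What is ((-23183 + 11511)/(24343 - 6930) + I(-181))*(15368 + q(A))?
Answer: -38981807976/17413 ≈ -2.2387e+6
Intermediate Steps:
A = 23
q(L) = 0
((-23183 + 11511)/(24343 - 6930) + I(-181))*(15368 + q(A)) = ((-23183 + 11511)/(24343 - 6930) + (36 - 181))*(15368 + 0) = (-11672/17413 - 145)*15368 = -2536557/17413*15368 = -38981807976/17413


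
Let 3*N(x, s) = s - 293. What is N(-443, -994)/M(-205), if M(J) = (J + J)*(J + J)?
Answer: -429/168100 ≈ -0.0025521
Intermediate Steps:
M(J) = 4*J**2 (M(J) = (2*J)*(2*J) = 4*J**2)
N(x, s) = -293/3 + s/3 (N(x, s) = (s - 293)/3 = (-293 + s)/3 = -293/3 + s/3)
N(-443, -994)/M(-205) = (-293/3 + (1/3)*(-994))/((4*(-205)**2)) = (-293/3 - 994/3)/((4*42025)) = -429/168100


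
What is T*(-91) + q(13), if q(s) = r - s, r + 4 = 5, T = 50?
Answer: -4562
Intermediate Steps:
r = 1 (r = -4 + 5 = 1)
q(s) = 1 - s
T*(-91) + q(13) = 50*(-91) + (1 - 1*13) = -4550 + (1 - 13) = -4550 - 12 = -4562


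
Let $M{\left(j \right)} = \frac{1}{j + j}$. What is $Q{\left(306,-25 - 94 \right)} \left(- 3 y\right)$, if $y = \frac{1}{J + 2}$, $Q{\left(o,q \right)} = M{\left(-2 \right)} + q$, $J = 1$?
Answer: $\frac{477}{4} \approx 119.25$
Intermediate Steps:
$M{\left(j \right)} = \frac{1}{2 j}$
$Q{\left(o,q \right)} = - \frac{1}{4} + q$ ($Q{\left(o,q \right)} = \frac{1}{2 \left(-2\right)} + q = \frac{1}{2} \left(- \frac{1}{2}\right) + q = - \frac{1}{4} + q$)
$y = \frac{1}{3}$ ($y = \frac{1}{1 + 2} = \frac{1}{3} \approx 0.33333$)
$Q{\left(306,-25 - 94 \right)} \left(- 3 y\right) = \left(- \frac{1}{4} - 119\right) \left(\left(-3\right) \frac{1}{3}\right) = \left(- \frac{1}{4} - 119\right) \left(-1\right) = \left(- \frac{477}{4}\right) \left(-1\right) = \frac{477}{4}$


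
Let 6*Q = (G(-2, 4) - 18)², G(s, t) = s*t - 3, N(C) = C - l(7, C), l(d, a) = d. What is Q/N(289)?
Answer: 841/1692 ≈ 0.49705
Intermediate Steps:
N(C) = -7 + C (N(C) = C - 1*7 = C - 7 = -7 + C)
G(s, t) = -3 + s*t
Q = 841/6 (Q = ((-3 - 2*4) - 18)²/6 = ((-3 - 8) - 18)²/6 = (-11 - 18)²/6 = (⅙)*(-29)² = (⅙)*841 = 841/6 ≈ 140.17)
Q/N(289) = 841/(6*(-7 + 289)) = (841/6)/282 = (841/6)*(1/282) = 841/1692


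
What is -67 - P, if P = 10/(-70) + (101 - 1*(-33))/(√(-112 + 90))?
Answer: -468/7 + 67*I*√22/11 ≈ -66.857 + 28.569*I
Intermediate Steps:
P = -⅐ - 67*I*√22/11 (P = 10*(-1/70) + (101 + 33)/(√(-22)) = -⅐ + 134/((I*√22)) = -⅐ + 134*(-I*√22/22) = -⅐ - 67*I*√22/11 ≈ -0.14286 - 28.569*I)
-67 - P = -67 - (-⅐ - 67*I*√22/11) = -67 + (⅐ + 67*I*√22/11) = -468/7 + 67*I*√22/11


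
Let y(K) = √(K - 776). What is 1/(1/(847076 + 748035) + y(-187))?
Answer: 1595111/2450237075535124 - 7633137306963*I*√107/2450237075535124 ≈ 6.51e-10 - 0.032225*I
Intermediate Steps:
y(K) = √(-776 + K)
1/(1/(847076 + 748035) + y(-187)) = 1/(1/(847076 + 748035) + √(-776 - 187)) = 1/(1/1595111 + √(-963)) = 1/(1/1595111 + 3*I*√107)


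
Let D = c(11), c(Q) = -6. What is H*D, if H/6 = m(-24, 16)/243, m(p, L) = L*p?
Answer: 512/9 ≈ 56.889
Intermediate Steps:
D = -6
H = -256/27 (H = 6*((16*(-24))/243) = 6*(-384*1/243) = 6*(-128/81) = -256/27 ≈ -9.4815)
H*D = -256/27*(-6) = 512/9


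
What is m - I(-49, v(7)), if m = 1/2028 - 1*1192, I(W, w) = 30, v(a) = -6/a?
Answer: -2478215/2028 ≈ -1222.0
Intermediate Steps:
m = -2417375/2028 (m = 1/2028 - 1192 = -2417375/2028 ≈ -1192.0)
m - I(-49, v(7)) = -2417375/2028 - 1*30 = -2417375/2028 - 30 = -2478215/2028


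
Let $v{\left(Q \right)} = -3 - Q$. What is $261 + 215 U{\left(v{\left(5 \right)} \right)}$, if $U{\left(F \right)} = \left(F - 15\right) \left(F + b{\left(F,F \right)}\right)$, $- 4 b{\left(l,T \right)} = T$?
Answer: $29931$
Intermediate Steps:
$b{\left(l,T \right)} = - \frac{T}{4}$
$U{\left(F \right)} = \frac{3 F \left(-15 + F\right)}{4}$ ($U{\left(F \right)} = \left(F - 15\right) \left(F - \frac{F}{4}\right) = \left(-15 + F\right) \frac{3 F}{4} = \frac{3 F \left(-15 + F\right)}{4}$)
$261 + 215 U{\left(v{\left(5 \right)} \right)} = 261 + 215 \frac{3 \left(-3 - 5\right) \left(-15 - 8\right)}{4} = 261 + 215 \cdot \frac{3}{4} \left(-8\right) \left(-15 - 8\right) = 261 + 215 \cdot \frac{3}{4} \left(-8\right) \left(-23\right) = 261 + 215 \cdot 138 = 261 + 29670 = 29931$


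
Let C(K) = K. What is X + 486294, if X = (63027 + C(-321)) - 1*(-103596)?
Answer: 652596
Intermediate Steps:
X = 166302 (X = (63027 - 321) - 1*(-103596) = 62706 + 103596 = 166302)
X + 486294 = 166302 + 486294 = 652596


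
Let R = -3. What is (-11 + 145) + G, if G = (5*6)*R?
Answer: 44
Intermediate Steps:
G = -90 (G = (5*6)*(-3) = 30*(-3) = -90)
(-11 + 145) + G = (-11 + 145) - 90 = 134 - 90 = 44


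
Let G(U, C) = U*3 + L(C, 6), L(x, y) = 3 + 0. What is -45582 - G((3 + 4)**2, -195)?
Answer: -45732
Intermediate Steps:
L(x, y) = 3
G(U, C) = 3 + 3*U (G(U, C) = U*3 + 3 = 3*U + 3 = 3 + 3*U)
-45582 - G((3 + 4)**2, -195) = -45582 - (3 + 3*(3 + 4)**2) = -45582 - (3 + 3*7**2) = -45582 - (3 + 3*49) = -45582 - (3 + 147) = -45582 - 1*150 = -45582 - 150 = -45732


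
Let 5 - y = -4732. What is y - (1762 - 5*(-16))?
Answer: 2895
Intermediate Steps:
y = 4737 (y = 5 - 1*(-4732) = 5 + 4732 = 4737)
y - (1762 - 5*(-16)) = 4737 - (1762 - 5*(-16)) = 4737 - (1762 + 80) = 4737 - 1*1842 = 4737 - 1842 = 2895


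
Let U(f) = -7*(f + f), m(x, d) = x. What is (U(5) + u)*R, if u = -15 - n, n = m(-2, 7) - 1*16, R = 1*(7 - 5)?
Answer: -134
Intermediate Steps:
R = 2 (R = 1*2 = 2)
n = -18 (n = -2 - 1*16 = -2 - 16 = -18)
U(f) = -14*f
u = 3 (u = -15 - 1*(-18) = -15 + 18 = 3)
(U(5) + u)*R = (-14*5 + 3)*2 = (-70 + 3)*2 = -67*2 = -134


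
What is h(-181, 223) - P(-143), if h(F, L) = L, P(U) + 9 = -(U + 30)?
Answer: 119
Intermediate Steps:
P(U) = -39 - U (P(U) = -9 - (U + 30) = -9 - (30 + U) = -9 + (-30 - U) = -39 - U)
h(-181, 223) - P(-143) = 223 - (-39 - 1*(-143)) = 223 - (-39 + 143) = 223 - 1*104 = 223 - 104 = 119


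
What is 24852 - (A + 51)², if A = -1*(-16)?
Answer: 20363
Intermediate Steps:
A = 16
24852 - (A + 51)² = 24852 - (16 + 51)² = 24852 - 1*67² = 24852 - 1*4489 = 24852 - 4489 = 20363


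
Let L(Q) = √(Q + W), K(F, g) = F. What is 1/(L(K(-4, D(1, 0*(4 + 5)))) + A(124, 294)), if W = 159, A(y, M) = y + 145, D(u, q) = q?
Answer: 269/72206 - √155/72206 ≈ 0.0035530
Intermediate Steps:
A(y, M) = 145 + y
L(Q) = √(159 + Q) (L(Q) = √(Q + 159) = √(159 + Q))
1/(L(K(-4, D(1, 0*(4 + 5)))) + A(124, 294)) = 1/(√(159 - 4) + (145 + 124)) = 1/(√155 + 269) = 1/(269 + √155)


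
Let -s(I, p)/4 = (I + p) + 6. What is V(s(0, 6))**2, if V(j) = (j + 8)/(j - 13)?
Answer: 1600/3721 ≈ 0.42999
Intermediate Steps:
s(I, p) = -24 - 4*I - 4*p (s(I, p) = -4*((I + p) + 6) = -4*(6 + I + p) = -24 - 4*I - 4*p)
V(j) = (8 + j)/(-13 + j)
V(s(0, 6))**2 = ((8 + (-24 - 4*0 - 4*6))/(-13 + (-24 - 4*0 - 4*6)))**2 = ((8 + (-24 + 0 - 24))/(-13 + (-24 + 0 - 24)))**2 = ((8 - 48)/(-13 - 48))**2 = (-40/(-61))**2 = (-1/61*(-40))**2 = (40/61)**2 = 1600/3721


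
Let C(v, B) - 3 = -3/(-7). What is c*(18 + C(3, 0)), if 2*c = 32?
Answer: 2400/7 ≈ 342.86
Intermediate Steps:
C(v, B) = 24/7 (C(v, B) = 3 - 3/(-7) = 3 - 3*(-1/7) = 3 + 3/7 = 24/7)
c = 16 (c = (1/2)*32 = 16)
c*(18 + C(3, 0)) = 16*(18 + 24/7) = 16*(150/7) = 2400/7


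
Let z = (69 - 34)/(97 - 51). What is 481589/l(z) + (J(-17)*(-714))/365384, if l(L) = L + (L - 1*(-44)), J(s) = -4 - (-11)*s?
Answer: 2023667916313/191278524 ≈ 10580.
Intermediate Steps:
J(s) = -4 + 11*s
z = 35/46 ≈ 0.76087
l(L) = 44 + 2*L (l(L) = L + (L + 44) = L + (44 + L) = 44 + 2*L)
481589/l(z) + (J(-17)*(-714))/365384 = 481589/(44 + 2*(35/46)) + ((-4 + 11*(-17))*(-714))/365384 = 481589/(44 + 35/23) + ((-4 - 187)*(-714))*(1/365384) = 481589/(1047/23) - 191*(-714)*(1/365384) = 481589*(23/1047) + 136374*(1/365384) = 11076547/1047 + 68187/182692 = 2023667916313/191278524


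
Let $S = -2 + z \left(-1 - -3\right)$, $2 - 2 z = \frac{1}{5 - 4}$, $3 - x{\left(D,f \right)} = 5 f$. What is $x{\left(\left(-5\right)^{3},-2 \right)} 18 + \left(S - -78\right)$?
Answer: $311$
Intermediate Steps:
$x{\left(D,f \right)} = 3 - 5 f$
$z = \frac{1}{2}$ ($z = 1 - \frac{1}{2 \left(5 - 4\right)} = 1 - \frac{1}{2 \cdot 1} = 1 - \frac{1}{2} = \frac{1}{2} \approx 0.5$)
$S = -1$ ($S = -2 + \frac{-1 - -3}{2} = -2 + \frac{-1 + 3}{2} = -2 + \frac{1}{2} \cdot 2 = -2 + 1 = -1$)
$x{\left(\left(-5\right)^{3},-2 \right)} 18 + \left(S - -78\right) = \left(3 - -10\right) 18 - -77 = \left(3 + 10\right) 18 + \left(-1 + 78\right) = 13 \cdot 18 + 77 = 234 + 77 = 311$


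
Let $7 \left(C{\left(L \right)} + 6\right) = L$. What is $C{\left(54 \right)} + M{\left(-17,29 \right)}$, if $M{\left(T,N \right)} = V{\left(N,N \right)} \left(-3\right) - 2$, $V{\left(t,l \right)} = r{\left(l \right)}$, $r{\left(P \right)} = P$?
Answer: $- \frac{611}{7} \approx -87.286$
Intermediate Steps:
$C{\left(L \right)} = -6 + \frac{L}{7}$
$V{\left(t,l \right)} = l$
$M{\left(T,N \right)} = -2 - 3 N$ ($M{\left(T,N \right)} = N \left(-3\right) - 2 = - 3 N - 2 = -2 - 3 N$)
$C{\left(54 \right)} + M{\left(-17,29 \right)} = \left(-6 + \frac{1}{7} \cdot 54\right) - 89 = \left(-6 + \frac{54}{7}\right) - 89 = \frac{12}{7} - 89 = - \frac{611}{7}$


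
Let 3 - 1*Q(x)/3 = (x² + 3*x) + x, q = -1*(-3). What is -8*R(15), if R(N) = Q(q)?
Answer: 432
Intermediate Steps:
q = 3
Q(x) = 9 - 12*x - 3*x² (Q(x) = 9 - 3*((x² + 3*x) + x) = 9 - 3*(x² + 4*x) = 9 + (-12*x - 3*x²) = 9 - 12*x - 3*x²)
R(N) = -54 (R(N) = 9 - 12*3 - 3*3² = 9 - 36 - 3*9 = 9 - 36 - 27 = -54)
-8*R(15) = -8*(-54) = 432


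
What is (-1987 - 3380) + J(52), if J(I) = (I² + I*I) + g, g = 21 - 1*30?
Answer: 32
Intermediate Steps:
g = -9 (g = 21 - 30 = -9)
J(I) = -9 + 2*I² (J(I) = (I² + I*I) - 9 = (I² + I²) - 9 = 2*I² - 9 = -9 + 2*I²)
(-1987 - 3380) + J(52) = (-1987 - 3380) + (-9 + 2*52²) = -5367 + (-9 + 2*2704) = -5367 + (-9 + 5408) = -5367 + 5399 = 32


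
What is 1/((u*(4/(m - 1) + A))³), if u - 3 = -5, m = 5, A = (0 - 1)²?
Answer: -1/64 ≈ -0.015625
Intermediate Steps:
A = 1 (A = (-1)² = 1)
u = -2 (u = 3 - 5 = -2)
1/((u*(4/(m - 1) + A))³) = 1/((-2*(4/(5 - 1) + 1))³) = 1/((-2*(4/4 + 1))³) = 1/((-2*((¼)*4 + 1))³) = 1/((-2*(1 + 1))³) = 1/((-2*2)³) = 1/((-4)³) = 1/(-64) = -1/64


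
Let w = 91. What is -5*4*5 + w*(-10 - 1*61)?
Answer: -6561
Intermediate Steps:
-5*4*5 + w*(-10 - 1*61) = -5*4*5 + 91*(-10 - 1*61) = -20*5 + 91*(-10 - 61) = -100 + 91*(-71) = -100 - 6461 = -6561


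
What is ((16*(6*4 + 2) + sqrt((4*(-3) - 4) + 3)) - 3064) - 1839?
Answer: -4487 + I*sqrt(13) ≈ -4487.0 + 3.6056*I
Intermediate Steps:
((16*(6*4 + 2) + sqrt((4*(-3) - 4) + 3)) - 3064) - 1839 = ((16*(24 + 2) + sqrt((-12 - 4) + 3)) - 3064) - 1839 = ((16*26 + sqrt(-16 + 3)) - 3064) - 1839 = ((416 + sqrt(-13)) - 3064) - 1839 = ((416 + I*sqrt(13)) - 3064) - 1839 = (-2648 + I*sqrt(13)) - 1839 = -4487 + I*sqrt(13)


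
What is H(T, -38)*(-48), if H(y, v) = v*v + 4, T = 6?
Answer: -69504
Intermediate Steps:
H(y, v) = 4 + v² (H(y, v) = v² + 4 = 4 + v²)
H(T, -38)*(-48) = (4 + (-38)²)*(-48) = (4 + 1444)*(-48) = 1448*(-48) = -69504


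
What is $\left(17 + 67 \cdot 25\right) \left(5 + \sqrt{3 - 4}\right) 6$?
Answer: $50760 + 10152 i \approx 50760.0 + 10152.0 i$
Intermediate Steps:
$\left(17 + 67 \cdot 25\right) \left(5 + \sqrt{3 - 4}\right) 6 = \left(17 + 1675\right) \left(5 + \sqrt{-1}\right) 6 = 1692 \left(5 + i\right) 6 = 1692 \left(30 + 6 i\right) = 50760 + 10152 i$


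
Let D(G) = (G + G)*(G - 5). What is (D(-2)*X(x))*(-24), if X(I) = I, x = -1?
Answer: 672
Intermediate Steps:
D(G) = 2*G*(-5 + G) (D(G) = (2*G)*(-5 + G) = 2*G*(-5 + G))
(D(-2)*X(x))*(-24) = ((2*(-2)*(-5 - 2))*(-1))*(-24) = ((2*(-2)*(-7))*(-1))*(-24) = (28*(-1))*(-24) = -28*(-24) = 672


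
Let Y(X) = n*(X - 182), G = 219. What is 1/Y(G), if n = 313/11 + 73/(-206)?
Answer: 2266/2355975 ≈ 0.00096181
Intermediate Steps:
n = 63675/2266 (n = 313*(1/11) + 73*(-1/206) = 313/11 - 73/206 = 63675/2266 ≈ 28.100)
Y(X) = -5794425/1133 + 63675*X/2266 (Y(X) = 63675*(X - 182)/2266 = 63675*(-182 + X)/2266 = -5794425/1133 + 63675*X/2266)
1/Y(G) = 1/(-5794425/1133 + (63675/2266)*219) = 1/(-5794425/1133 + 13944825/2266) = 1/(2355975/2266) = 2266/2355975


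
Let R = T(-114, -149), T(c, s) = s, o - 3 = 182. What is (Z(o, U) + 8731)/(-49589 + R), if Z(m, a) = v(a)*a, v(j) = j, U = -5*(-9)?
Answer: -5378/24869 ≈ -0.21625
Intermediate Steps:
o = 185 (o = 3 + 182 = 185)
U = 45
R = -149
Z(m, a) = a² (Z(m, a) = a*a = a²)
(Z(o, U) + 8731)/(-49589 + R) = (45² + 8731)/(-49589 - 149) = (2025 + 8731)/(-49738) = 10756*(-1/49738) = -5378/24869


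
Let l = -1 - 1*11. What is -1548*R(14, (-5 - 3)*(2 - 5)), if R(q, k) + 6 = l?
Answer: 27864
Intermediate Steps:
l = -12 (l = -1 - 11 = -12)
R(q, k) = -18 (R(q, k) = -6 - 12 = -18)
-1548*R(14, (-5 - 3)*(2 - 5)) = -1548*(-18) = 27864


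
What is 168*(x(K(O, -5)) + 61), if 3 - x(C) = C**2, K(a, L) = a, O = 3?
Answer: 9240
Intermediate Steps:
x(C) = 3 - C**2
168*(x(K(O, -5)) + 61) = 168*((3 - 1*3**2) + 61) = 168*((3 - 1*9) + 61) = 168*((3 - 9) + 61) = 168*(-6 + 61) = 168*55 = 9240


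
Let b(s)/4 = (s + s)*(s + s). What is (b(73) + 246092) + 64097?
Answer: 395453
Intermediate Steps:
b(s) = 16*s**2 (b(s) = 4*((s + s)*(s + s)) = 4*((2*s)*(2*s)) = 4*(4*s**2) = 16*s**2)
(b(73) + 246092) + 64097 = (16*73**2 + 246092) + 64097 = (16*5329 + 246092) + 64097 = (85264 + 246092) + 64097 = 331356 + 64097 = 395453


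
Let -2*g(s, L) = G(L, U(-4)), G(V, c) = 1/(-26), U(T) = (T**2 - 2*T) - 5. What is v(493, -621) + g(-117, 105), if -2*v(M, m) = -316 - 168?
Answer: 12585/52 ≈ 242.02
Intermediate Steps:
U(T) = -5 + T**2 - 2*T
v(M, m) = 242 (v(M, m) = -(-316 - 168)/2 = -1/2*(-484) = 242)
G(V, c) = -1/26
g(s, L) = 1/52 (g(s, L) = -1/2*(-1/26) = 1/52)
v(493, -621) + g(-117, 105) = 242 + 1/52 = 12585/52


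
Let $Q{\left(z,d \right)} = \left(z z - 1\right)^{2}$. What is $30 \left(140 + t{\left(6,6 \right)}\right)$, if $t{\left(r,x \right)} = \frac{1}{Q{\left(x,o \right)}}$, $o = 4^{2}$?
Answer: $\frac{1029006}{245} \approx 4200.0$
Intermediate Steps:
$o = 16$
$Q{\left(z,d \right)} = \left(-1 + z^{2}\right)^{2}$ ($Q{\left(z,d \right)} = \left(z^{2} - 1\right)^{2} = \left(-1 + z^{2}\right)^{2}$)
$t{\left(r,x \right)} = \frac{1}{\left(-1 + x^{2}\right)^{2}}$
$30 \left(140 + t{\left(6,6 \right)}\right) = 30 \left(140 + \frac{1}{\left(-1 + 6^{2}\right)^{2}}\right) = 30 \left(140 + \frac{1}{\left(-1 + 36\right)^{2}}\right) = 30 \left(140 + \frac{1}{1225}\right) = 30 \cdot \frac{171501}{1225} = \frac{1029006}{245}$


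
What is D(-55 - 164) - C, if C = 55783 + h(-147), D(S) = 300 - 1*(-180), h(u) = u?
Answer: -55156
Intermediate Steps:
D(S) = 480 (D(S) = 300 + 180 = 480)
C = 55636 (C = 55783 - 147 = 55636)
D(-55 - 164) - C = 480 - 1*55636 = 480 - 55636 = -55156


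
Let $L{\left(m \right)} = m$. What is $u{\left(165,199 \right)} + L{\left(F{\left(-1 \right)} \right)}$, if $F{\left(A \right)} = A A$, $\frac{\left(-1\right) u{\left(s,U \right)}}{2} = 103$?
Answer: $-205$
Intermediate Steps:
$u{\left(s,U \right)} = -206$ ($u{\left(s,U \right)} = \left(-2\right) 103 = -206$)
$F{\left(A \right)} = A^{2}$
$u{\left(165,199 \right)} + L{\left(F{\left(-1 \right)} \right)} = -206 + \left(-1\right)^{2} = -206 + 1 = -205$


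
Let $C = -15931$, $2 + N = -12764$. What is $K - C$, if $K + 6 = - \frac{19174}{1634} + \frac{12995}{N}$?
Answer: $\frac{165961910793}{10429822} \approx 15912.0$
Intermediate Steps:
$N = -12766$ ($N = -2 - 12764 = -12766$)
$K = - \frac{195583489}{10429822}$ ($K = -6 + \left(- \frac{19174}{1634} + \frac{12995}{-12766}\right) = -6 + \left(\left(-19174\right) \frac{1}{1634} + 12995 \left(- \frac{1}{12766}\right)\right) = -6 - \frac{133004557}{10429822} = - \frac{195583489}{10429822} \approx -18.752$)
$K - C = - \frac{195583489}{10429822} - -15931 = - \frac{195583489}{10429822} + 15931 = \frac{165961910793}{10429822}$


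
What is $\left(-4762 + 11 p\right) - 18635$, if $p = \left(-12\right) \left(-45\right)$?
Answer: $-17457$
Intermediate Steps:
$p = 540$
$\left(-4762 + 11 p\right) - 18635 = \left(-4762 + 11 \cdot 540\right) - 18635 = \left(-4762 + 5940\right) - 18635 = 1178 - 18635 = -17457$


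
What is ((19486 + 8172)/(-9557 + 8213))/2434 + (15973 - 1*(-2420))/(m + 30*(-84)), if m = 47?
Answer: -30118672781/4044957504 ≈ -7.4460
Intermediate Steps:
((19486 + 8172)/(-9557 + 8213))/2434 + (15973 - 1*(-2420))/(m + 30*(-84)) = ((19486 + 8172)/(-9557 + 8213))/2434 + (15973 - 1*(-2420))/(47 + 30*(-84)) = (27658/(-1344))*(1/2434) + (15973 + 2420)/(47 - 2520) = (27658*(-1/1344))*(1/2434) + 18393/(-2473) = -13829/672*1/2434 + 18393*(-1/2473) = -13829/1635648 - 18393/2473 = -30118672781/4044957504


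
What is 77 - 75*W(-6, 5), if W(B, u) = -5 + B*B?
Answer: -2248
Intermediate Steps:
W(B, u) = -5 + B**2
77 - 75*W(-6, 5) = 77 - 75*(-5 + (-6)**2) = 77 - 75*(-5 + 36) = 77 - 75*31 = 77 - 2325 = -2248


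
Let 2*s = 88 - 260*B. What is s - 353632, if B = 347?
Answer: -398698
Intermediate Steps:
s = -45066 (s = (88 - 260*347)/2 = (88 - 90220)/2 = (½)*(-90132) = -45066)
s - 353632 = -45066 - 353632 = -398698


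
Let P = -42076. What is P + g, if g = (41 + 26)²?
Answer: -37587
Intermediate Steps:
g = 4489 (g = 67² = 4489)
P + g = -42076 + 4489 = -37587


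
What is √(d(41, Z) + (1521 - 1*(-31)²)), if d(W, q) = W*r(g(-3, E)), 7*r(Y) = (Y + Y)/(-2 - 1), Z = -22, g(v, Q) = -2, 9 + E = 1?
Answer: 2*√62601/21 ≈ 23.829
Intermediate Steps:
E = -8 (E = -9 + 1 = -8)
r(Y) = -2*Y/21 (r(Y) = ((Y + Y)/(-2 - 1))/7 = ((2*Y)/(-3))/7 = ((2*Y)*(-⅓))/7 = (-2*Y/3)/7 = -2*Y/21)
d(W, q) = 4*W/21 (d(W, q) = W*(-2/21*(-2)) = W*(4/21) = 4*W/21)
√(d(41, Z) + (1521 - 1*(-31)²)) = √((4/21)*41 + (1521 - 1*(-31)²)) = √(164/21 + (1521 - 1*961)) = √(164/21 + (1521 - 961)) = √(164/21 + 560) = √(11924/21) = 2*√62601/21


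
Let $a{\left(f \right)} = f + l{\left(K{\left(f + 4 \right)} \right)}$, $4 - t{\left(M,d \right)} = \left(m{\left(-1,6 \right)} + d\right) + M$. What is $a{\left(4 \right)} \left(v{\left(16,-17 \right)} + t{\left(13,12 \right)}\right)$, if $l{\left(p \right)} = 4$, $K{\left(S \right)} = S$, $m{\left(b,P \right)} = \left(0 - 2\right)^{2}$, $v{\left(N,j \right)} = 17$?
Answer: $-64$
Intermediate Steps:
$m{\left(b,P \right)} = 4$ ($m{\left(b,P \right)} = \left(-2\right)^{2} = 4$)
$t{\left(M,d \right)} = - M - d$ ($t{\left(M,d \right)} = 4 - \left(\left(4 + d\right) + M\right) = 4 - \left(4 + M + d\right) = - M - d$)
$a{\left(f \right)} = 4 + f$ ($a{\left(f \right)} = f + 4 = 4 + f$)
$a{\left(4 \right)} \left(v{\left(16,-17 \right)} + t{\left(13,12 \right)}\right) = \left(4 + 4\right) \left(17 - 25\right) = 8 \left(17 - 25\right) = 8 \left(-8\right) = -64$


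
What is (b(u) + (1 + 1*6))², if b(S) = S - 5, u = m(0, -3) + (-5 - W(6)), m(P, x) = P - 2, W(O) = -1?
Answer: 16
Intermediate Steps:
m(P, x) = -2 + P
u = -6 (u = (-2 + 0) + (-5 - 1*(-1)) = -2 + (-5 + 1) = -2 - 4 = -6)
b(S) = -5 + S
(b(u) + (1 + 1*6))² = ((-5 - 6) + (1 + 1*6))² = (-11 + (1 + 6))² = (-11 + 7)² = (-4)² = 16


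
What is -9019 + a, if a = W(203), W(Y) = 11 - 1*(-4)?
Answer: -9004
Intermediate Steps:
W(Y) = 15 (W(Y) = 11 + 4 = 15)
a = 15
-9019 + a = -9019 + 15 = -9004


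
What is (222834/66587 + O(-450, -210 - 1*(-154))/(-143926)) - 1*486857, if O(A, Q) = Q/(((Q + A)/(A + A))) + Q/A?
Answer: -132800643896350905529/272773230995925 ≈ -4.8685e+5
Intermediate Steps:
O(A, Q) = Q/A + 2*A*Q/(A + Q) (O(A, Q) = Q/(((A + Q)/((2*A)))) + Q/A = Q/(((A + Q)*(1/(2*A)))) + Q/A = Q/(((A + Q)/(2*A))) + Q/A = Q*(2*A/(A + Q)) + Q/A = 2*A*Q/(A + Q) + Q/A = Q/A + 2*A*Q/(A + Q))
(222834/66587 + O(-450, -210 - 1*(-154))/(-143926)) - 1*486857 = (222834/66587 + ((-210 - 1*(-154))*(-450 + (-210 - 1*(-154)) + 2*(-450)²)/(-450*(-450 + (-210 - 1*(-154)))))/(-143926)) - 1*486857 = (222834*(1/66587) + ((-210 + 154)*(-1/450)*(-450 + (-210 + 154) + 2*202500)/(-450 + (-210 + 154)))*(-1/143926)) - 486857 = (222834/66587 - 56*(-1/450)*(-450 - 56 + 405000)/(-450 - 56)*(-1/143926)) - 486857 = (222834/66587 - 56*(-1/450)*404494/(-506)*(-1/143926)) - 486857 = (222834/66587 - 56*(-1/450)*(-1/506)*404494*(-1/143926)) - 486857 = (222834/66587 - 5662916/56925*(-1/143926)) - 486857 = (222834/66587 + 2831458/4096493775) - 486857 = 913026632152196/272773230995925 - 486857 = -132800643896350905529/272773230995925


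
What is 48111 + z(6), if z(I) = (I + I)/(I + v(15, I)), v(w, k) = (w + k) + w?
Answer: 336779/7 ≈ 48111.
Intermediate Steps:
v(w, k) = k + 2*w (v(w, k) = (k + w) + w = k + 2*w)
z(I) = 2*I/(30 + 2*I) (z(I) = (I + I)/(I + (I + 2*15)) = (2*I)/(I + (I + 30)) = (2*I)/(I + (30 + I)) = (2*I)/(30 + 2*I) = 2*I/(30 + 2*I))
48111 + z(6) = 48111 + 6/(15 + 6) = 48111 + 6/21 = 48111 + 6*(1/21) = 48111 + 2/7 = 336779/7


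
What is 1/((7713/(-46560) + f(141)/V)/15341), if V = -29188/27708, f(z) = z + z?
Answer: -1737359659040/30335745867 ≈ -57.271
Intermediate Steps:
f(z) = 2*z
V = -7297/6927 (V = -29188*1/27708 = -7297/6927 ≈ -1.0534)
1/((7713/(-46560) + f(141)/V)/15341) = 1/((7713/(-46560) + (2*141)/(-7297/6927))/15341) = 1/((7713*(-1/46560) + 282*(-6927/7297))*(1/15341)) = 1/((-2571/15520 - 1953414/7297)*(1/15341)) = 1/(-30335745867/113249440*1/15341) = 1/(-30335745867/1737359659040) = -1737359659040/30335745867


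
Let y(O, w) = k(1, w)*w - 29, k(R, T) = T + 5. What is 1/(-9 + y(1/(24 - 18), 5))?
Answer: 1/12 ≈ 0.083333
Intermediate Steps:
k(R, T) = 5 + T
y(O, w) = -29 + w*(5 + w) (y(O, w) = (5 + w)*w - 29 = w*(5 + w) - 29 = -29 + w*(5 + w))
1/(-9 + y(1/(24 - 18), 5)) = 1/(-9 + (-29 + 5*(5 + 5))) = 1/(-9 + (-29 + 5*10)) = 1/(-9 + (-29 + 50)) = 1/(-9 + 21) = 1/12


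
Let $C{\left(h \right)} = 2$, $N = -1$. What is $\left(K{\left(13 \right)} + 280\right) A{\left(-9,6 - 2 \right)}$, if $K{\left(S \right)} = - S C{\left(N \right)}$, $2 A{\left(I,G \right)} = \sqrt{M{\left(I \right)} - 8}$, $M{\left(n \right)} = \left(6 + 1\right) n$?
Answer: $127 i \sqrt{71} \approx 1070.1 i$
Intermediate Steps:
$M{\left(n \right)} = 7 n$
$A{\left(I,G \right)} = \frac{\sqrt{-8 + 7 I}}{2}$ ($A{\left(I,G \right)} = \frac{\sqrt{7 I - 8}}{2} = \frac{\sqrt{-8 + 7 I}}{2}$)
$K{\left(S \right)} = - 2 S$ ($K{\left(S \right)} = - S 2 = - 2 S$)
$\left(K{\left(13 \right)} + 280\right) A{\left(-9,6 - 2 \right)} = \left(\left(-2\right) 13 + 280\right) \frac{\sqrt{-8 + 7 \left(-9\right)}}{2} = \left(-26 + 280\right) \frac{\sqrt{-8 - 63}}{2} = 254 \frac{\sqrt{-71}}{2} = 254 \frac{i \sqrt{71}}{2} = 127 i \sqrt{71}$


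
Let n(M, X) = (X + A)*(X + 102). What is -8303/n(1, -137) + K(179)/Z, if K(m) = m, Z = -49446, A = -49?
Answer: -34309619/26824455 ≈ -1.2790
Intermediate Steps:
n(M, X) = (-49 + X)*(102 + X) (n(M, X) = (X - 49)*(X + 102) = (-49 + X)*(102 + X))
-8303/n(1, -137) + K(179)/Z = -8303/(-4998 + (-137)² + 53*(-137)) + 179/(-49446) = -8303/(-4998 + 18769 - 7261) + 179*(-1/49446) = -8303/6510 - 179/49446 = -34309619/26824455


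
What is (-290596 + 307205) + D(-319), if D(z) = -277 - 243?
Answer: 16089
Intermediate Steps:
D(z) = -520
(-290596 + 307205) + D(-319) = (-290596 + 307205) - 520 = 16609 - 520 = 16089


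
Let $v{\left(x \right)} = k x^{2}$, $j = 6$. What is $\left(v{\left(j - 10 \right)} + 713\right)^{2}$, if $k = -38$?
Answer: $11025$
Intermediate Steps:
$v{\left(x \right)} = - 38 x^{2}$
$\left(v{\left(j - 10 \right)} + 713\right)^{2} = \left(- 38 \left(6 - 10\right)^{2} + 713\right)^{2} = \left(- 38 \left(-4\right)^{2} + 713\right)^{2} = \left(\left(-38\right) 16 + 713\right)^{2} = \left(-608 + 713\right)^{2} = 105^{2} = 11025$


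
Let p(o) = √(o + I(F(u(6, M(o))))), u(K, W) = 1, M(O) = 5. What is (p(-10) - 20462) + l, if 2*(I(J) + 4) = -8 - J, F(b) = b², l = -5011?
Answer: -25473 + I*√74/2 ≈ -25473.0 + 4.3012*I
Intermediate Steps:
I(J) = -8 - J/2 (I(J) = -4 + (-8 - J)/2 = -4 + (-4 - J/2) = -8 - J/2)
p(o) = √(-17/2 + o) (p(o) = √(o + (-8 - ½*1²)) = √(o + (-8 - ½*1)) = √(o + (-8 - ½)) = √(o - 17/2) = √(-17/2 + o))
(p(-10) - 20462) + l = (√(-34 + 4*(-10))/2 - 20462) - 5011 = (√(-34 - 40)/2 - 20462) - 5011 = (√(-74)/2 - 20462) - 5011 = ((I*√74)/2 - 20462) - 5011 = (I*√74/2 - 20462) - 5011 = (-20462 + I*√74/2) - 5011 = -25473 + I*√74/2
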